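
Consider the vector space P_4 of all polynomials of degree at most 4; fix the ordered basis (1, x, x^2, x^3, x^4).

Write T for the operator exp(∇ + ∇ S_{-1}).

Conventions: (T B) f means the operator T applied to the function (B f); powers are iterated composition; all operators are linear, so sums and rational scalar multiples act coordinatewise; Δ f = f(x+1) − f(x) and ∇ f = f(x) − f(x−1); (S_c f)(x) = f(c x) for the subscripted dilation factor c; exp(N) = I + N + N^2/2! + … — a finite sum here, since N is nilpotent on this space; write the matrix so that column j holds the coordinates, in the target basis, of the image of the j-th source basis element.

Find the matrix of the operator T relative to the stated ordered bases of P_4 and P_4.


the matrix is [[1, 0, -2, 0, 10]; [0, 1, 4, 0, -16]; [0, 0, 1, 0, -12]; [0, 0, 0, 1, 8]; [0, 0, 0, 0, 1]] (rows listed top to bottom)

image of 1: 1
image of x: x
image of x^2: x^2 + 4x - 2
image of x^3: x^3
image of x^4: x^4 + 8x^3 - 12x^2 - 16x + 10
each image's coordinates form column j of the matrix


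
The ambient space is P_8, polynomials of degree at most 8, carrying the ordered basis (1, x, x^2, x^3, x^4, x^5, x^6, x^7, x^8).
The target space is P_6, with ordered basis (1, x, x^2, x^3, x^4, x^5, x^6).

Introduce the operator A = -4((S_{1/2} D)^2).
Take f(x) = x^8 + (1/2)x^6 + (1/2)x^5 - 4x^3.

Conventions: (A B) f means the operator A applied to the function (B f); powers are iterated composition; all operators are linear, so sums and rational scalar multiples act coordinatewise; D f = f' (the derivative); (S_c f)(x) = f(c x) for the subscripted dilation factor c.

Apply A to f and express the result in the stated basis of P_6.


D f = 8x^7 + 3x^5 + (5/2)x^4 - 12x^2
S_{1/2} D f = (1/16)x^7 + (3/32)x^5 + (5/32)x^4 - 3x^2
D (S_{1/2} D) f = (7/16)x^6 + (15/32)x^4 + (5/8)x^3 - 6x
S_{1/2} D (S_{1/2} D) f = (7/1024)x^6 + (15/512)x^4 + (5/64)x^3 - 3x
(-4((S_{1/2} D)^2)) f = -(7/256)x^6 - (15/128)x^4 - (5/16)x^3 + 12x

g(x) = -(7/256)x^6 - (15/128)x^4 - (5/16)x^3 + 12x


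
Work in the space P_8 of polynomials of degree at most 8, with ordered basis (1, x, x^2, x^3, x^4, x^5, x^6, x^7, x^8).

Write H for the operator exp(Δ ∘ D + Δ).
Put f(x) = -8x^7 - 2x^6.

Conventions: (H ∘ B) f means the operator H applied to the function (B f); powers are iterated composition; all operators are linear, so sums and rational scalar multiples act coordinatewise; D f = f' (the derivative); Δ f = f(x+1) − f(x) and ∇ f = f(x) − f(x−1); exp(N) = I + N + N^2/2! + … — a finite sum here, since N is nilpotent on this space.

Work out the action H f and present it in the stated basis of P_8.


the image equals g(x) = -8x^7 - 58x^6 - 684x^5 - 4040x^4 - 19320x^3 - 61986x^2 - 125188x - 119638

order-1 term: -56x^6 - 516x^5 - 1210x^4 - 1560x^3 - 1158x^2 - 464x - 78
order-2 term: -168x^5 - 2550x^4 - 12400x^3 - 25650x^2 - 25316x - 9858
order-3 term: -280x^4 - 5080x^3 - 29940x^2 - 69300x - 55208
order-4 term: -280x^3 - 5070x^2 - 27520x - 45210
order-5 term: -168x^2 - 2532x - 8770
order-6 term: -56x - 506
order-7 term: -8
the series for exp(Δ ∘ D + Δ) f terminates at order 7
exp(Δ ∘ D + Δ) f = -8x^7 - 58x^6 - 684x^5 - 4040x^4 - 19320x^3 - 61986x^2 - 125188x - 119638


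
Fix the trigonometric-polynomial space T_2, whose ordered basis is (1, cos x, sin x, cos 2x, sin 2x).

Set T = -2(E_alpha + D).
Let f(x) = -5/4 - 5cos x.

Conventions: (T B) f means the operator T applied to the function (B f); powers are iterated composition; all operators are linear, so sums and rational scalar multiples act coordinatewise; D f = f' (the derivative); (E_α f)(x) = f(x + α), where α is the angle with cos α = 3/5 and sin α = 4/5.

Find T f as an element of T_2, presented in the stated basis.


g(x) = 5/2 + 6cos x - 18sin x

E_alpha f = -5/4 - 3cos x + 4sin x
D f = 5sin x
(E_alpha + D) f = -5/4 - 3cos x + 9sin x
(-2(E_alpha + D)) f = 5/2 + 6cos x - 18sin x


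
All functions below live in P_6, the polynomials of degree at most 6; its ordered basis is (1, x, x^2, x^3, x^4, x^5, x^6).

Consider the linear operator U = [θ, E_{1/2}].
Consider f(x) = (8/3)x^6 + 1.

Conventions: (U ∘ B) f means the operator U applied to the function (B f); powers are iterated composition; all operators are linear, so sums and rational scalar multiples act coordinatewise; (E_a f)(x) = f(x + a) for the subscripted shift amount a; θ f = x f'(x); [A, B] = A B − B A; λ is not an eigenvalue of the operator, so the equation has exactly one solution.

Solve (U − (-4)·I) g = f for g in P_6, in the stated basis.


the image equals g(x) = (2/3)x^6 + (1/2)x^5 + (25/16)x^4 + (85/32)x^3 + (835/256)x^2 + (2775/1024)x + 11291/8192

write g with unknown coordinates in the stated basis and equate coefficients in (U − (-4)·I) g = f
solving from the highest basis element down gives g = (2/3)x^6 + (1/2)x^5 + (25/16)x^4 + (85/32)x^3 + (835/256)x^2 + (2775/1024)x + 11291/8192
check: U g = -2x^5 - (25/4)x^4 - (85/8)x^3 - (835/64)x^2 - (2775/256)x - 9243/2048
so U g − (-4)·g = (8/3)x^6 + 1 = f ✓


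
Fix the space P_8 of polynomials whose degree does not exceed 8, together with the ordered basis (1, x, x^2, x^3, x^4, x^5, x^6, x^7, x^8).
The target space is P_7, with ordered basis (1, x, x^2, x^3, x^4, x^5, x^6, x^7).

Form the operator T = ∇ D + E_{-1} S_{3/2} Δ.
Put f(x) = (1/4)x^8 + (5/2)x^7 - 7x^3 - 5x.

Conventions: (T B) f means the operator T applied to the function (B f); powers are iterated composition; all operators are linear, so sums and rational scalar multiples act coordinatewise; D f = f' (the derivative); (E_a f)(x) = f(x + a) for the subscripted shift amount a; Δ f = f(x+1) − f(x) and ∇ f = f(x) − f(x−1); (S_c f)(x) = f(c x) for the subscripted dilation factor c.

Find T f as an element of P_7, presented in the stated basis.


D f = 2x^7 + (35/2)x^6 - 21x^2 - 5
∇ D f = 14x^6 + 63x^5 - (385/2)x^4 + 280x^3 - (441/2)x^2 + 49x + 11/2
Δ f = 2x^7 + (49/2)x^6 + (133/2)x^5 + 105x^4 + (203/2)x^3 + (77/2)x^2 - (3/2)x - 37/4
S_{3/2} Δ f = (2187/64)x^7 + (35721/128)x^6 + (32319/64)x^5 + (8505/16)x^4 + (5481/16)x^3 + (693/8)x^2 - (9/4)x - 37/4
E_{-1} S_{3/2} Δ f = (2187/64)x^7 + (5103/128)x^6 - (28917/64)x^5 + (127575/128)x^4 - (71631/64)x^3 + (85365/128)x^2 - (11799/64)x + 1093/128
(∇ D + E_{-1} S_{3/2} Δ) f = (2187/64)x^7 + (6895/128)x^6 - (24885/64)x^5 + (102935/128)x^4 - (53711/64)x^3 + (57141/128)x^2 - (8663/64)x + 1797/128

the image equals g(x) = (2187/64)x^7 + (6895/128)x^6 - (24885/64)x^5 + (102935/128)x^4 - (53711/64)x^3 + (57141/128)x^2 - (8663/64)x + 1797/128


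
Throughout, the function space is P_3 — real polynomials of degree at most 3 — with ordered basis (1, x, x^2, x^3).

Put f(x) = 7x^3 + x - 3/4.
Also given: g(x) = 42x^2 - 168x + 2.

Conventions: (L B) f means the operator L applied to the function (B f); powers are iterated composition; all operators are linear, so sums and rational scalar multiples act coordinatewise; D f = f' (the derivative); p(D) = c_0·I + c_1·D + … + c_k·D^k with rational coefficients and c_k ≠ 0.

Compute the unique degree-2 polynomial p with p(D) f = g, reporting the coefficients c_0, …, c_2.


c_0 = 0, c_1 = 2, c_2 = -4

D^0 f = 7x^3 + x - 3/4
D^1 f = 21x^2 + 1
D^2 f = 42x
matching coefficients of g against c_0 f + c_1 Df + … from the top degree down determines the c_i
solution: c_0 = 0, c_1 = 2, c_2 = -4


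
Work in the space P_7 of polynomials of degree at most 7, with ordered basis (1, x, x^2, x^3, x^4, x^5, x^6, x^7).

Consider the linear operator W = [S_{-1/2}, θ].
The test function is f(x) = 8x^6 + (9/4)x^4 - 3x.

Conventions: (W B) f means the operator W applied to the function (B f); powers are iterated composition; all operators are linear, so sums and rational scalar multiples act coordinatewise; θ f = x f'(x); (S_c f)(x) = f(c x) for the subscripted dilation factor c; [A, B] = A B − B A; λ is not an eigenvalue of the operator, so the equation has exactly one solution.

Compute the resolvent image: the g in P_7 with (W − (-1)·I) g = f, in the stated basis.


write g with unknown coordinates in the stated basis and equate coefficients in (W − (-1)·I) g = f
solving from the highest basis element down gives g = 8x^6 + (9/4)x^4 - 3x
check: W g = 0
so W g − (-1)·g = 8x^6 + (9/4)x^4 - 3x = f ✓

g(x) = 8x^6 + (9/4)x^4 - 3x


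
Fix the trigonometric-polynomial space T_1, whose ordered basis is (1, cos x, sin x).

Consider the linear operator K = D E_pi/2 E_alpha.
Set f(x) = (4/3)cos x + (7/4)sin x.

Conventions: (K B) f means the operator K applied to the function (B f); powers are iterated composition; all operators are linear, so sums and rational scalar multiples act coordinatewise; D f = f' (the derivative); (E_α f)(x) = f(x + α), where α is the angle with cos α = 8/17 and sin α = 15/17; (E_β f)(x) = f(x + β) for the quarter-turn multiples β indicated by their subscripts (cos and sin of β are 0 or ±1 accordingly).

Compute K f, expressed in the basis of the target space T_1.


E_alpha f = (443/204)cos x - (6/17)sin x
E_pi/2 E_alpha f = -(6/17)cos x - (443/204)sin x
D E_pi/2 E_alpha f = -(443/204)cos x + (6/17)sin x

the result is g(x) = -(443/204)cos x + (6/17)sin x


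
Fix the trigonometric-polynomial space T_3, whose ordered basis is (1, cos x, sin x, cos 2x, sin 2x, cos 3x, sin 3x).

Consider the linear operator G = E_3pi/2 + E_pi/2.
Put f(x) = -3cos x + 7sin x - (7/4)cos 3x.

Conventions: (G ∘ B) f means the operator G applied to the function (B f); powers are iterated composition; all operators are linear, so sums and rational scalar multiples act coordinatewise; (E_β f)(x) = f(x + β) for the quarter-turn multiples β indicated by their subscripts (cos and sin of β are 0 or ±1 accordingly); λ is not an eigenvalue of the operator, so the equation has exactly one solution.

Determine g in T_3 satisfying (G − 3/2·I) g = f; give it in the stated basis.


write g with unknown coordinates in the stated basis and equate coefficients in (G − 3/2·I) g = f
solving from the highest basis element down gives g = 2cos x - (14/3)sin x + (7/6)cos 3x
check: G g = 0
so G g − 3/2·g = -3cos x + 7sin x - (7/4)cos 3x = f ✓

the image equals g(x) = 2cos x - (14/3)sin x + (7/6)cos 3x


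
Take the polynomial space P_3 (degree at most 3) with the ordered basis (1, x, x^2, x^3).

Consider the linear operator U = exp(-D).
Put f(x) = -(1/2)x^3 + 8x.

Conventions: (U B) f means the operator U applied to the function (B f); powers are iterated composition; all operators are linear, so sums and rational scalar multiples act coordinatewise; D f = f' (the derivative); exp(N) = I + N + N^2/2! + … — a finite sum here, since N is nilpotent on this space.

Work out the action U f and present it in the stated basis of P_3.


g(x) = -(1/2)x^3 + (3/2)x^2 + (13/2)x - 15/2

order-1 term: (3/2)x^2 - 8
order-2 term: -(3/2)x
order-3 term: 1/2
the series for exp(-D) f terminates at order 3
exp(-D) f = -(1/2)x^3 + (3/2)x^2 + (13/2)x - 15/2


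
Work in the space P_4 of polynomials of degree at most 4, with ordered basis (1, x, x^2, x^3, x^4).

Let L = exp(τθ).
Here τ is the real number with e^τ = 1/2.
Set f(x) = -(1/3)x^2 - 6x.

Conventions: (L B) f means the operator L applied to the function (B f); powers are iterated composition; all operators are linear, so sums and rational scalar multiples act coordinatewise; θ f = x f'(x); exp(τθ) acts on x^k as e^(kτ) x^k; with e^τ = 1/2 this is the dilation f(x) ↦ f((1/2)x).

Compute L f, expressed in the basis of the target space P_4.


g(x) = -(1/12)x^2 - 3x

exp(τθ) x^k = e^(kτ) x^k; with e^τ = 1/2 this sends x^k to (1/2)^k x^k
x ↦ 1/2 x
x^2 ↦ 1/4 x^2
applying this coordinatewise to f: exp(τθ) f = -(1/12)x^2 - 3x


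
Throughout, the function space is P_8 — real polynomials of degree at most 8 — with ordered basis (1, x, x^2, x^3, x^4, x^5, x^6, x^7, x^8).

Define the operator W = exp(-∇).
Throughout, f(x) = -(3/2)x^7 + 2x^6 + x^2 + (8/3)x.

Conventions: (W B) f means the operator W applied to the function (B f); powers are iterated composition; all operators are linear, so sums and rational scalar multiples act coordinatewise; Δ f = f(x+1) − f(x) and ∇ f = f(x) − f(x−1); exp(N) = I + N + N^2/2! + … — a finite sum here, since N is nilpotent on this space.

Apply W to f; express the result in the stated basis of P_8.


order-1 term: (21/2)x^6 - (87/2)x^5 + (165/2)x^4 - (185/2)x^3 + (123/2)x^2 - (49/2)x + 11/6
order-2 term: -(63/2)x^5 + (375/2)x^4 - (975/2)x^3 + (1365/2)x^2 - (1011/2)x + 315/2
order-3 term: (105/2)x^4 - 355x^3 + (1935/2)x^2 - 1245x + 1263/2
order-4 term: -(105/2)x^3 + 345x^2 - (1605/2)x + 655
order-5 term: (63/2)x^2 - (339/2)x + 240
order-6 term: -(21/2)x + 67/2
order-7 term: 3/2
the series for exp(-∇) f terminates at order 7
exp(-∇) f = -(3/2)x^7 + (25/2)x^6 - 75x^5 + (645/2)x^4 - (1975/2)x^3 + 2089x^2 - (16529/6)x + 10325/6

g(x) = -(3/2)x^7 + (25/2)x^6 - 75x^5 + (645/2)x^4 - (1975/2)x^3 + 2089x^2 - (16529/6)x + 10325/6


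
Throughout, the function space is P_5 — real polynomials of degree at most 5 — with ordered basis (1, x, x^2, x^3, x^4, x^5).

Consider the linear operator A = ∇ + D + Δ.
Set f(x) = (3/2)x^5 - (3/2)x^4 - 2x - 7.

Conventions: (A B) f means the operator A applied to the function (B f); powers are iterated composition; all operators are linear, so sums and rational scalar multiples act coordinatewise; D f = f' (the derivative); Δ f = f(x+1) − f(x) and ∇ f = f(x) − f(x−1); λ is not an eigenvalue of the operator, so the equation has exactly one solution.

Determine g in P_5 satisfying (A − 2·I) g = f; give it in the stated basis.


the image equals g(x) = -(3/4)x^5 - (39/8)x^4 - (117/4)x^3 - (1113/8)x^2 - (3487/8)x - 10885/16

write g with unknown coordinates in the stated basis and equate coefficients in (A − 2·I) g = f
solving from the highest basis element down gives g = -(3/4)x^5 - (39/8)x^4 - (117/4)x^3 - (1113/8)x^2 - (3487/8)x - 10885/16
check: A g = -(45/4)x^4 - (117/2)x^3 - (1113/4)x^2 - (3495/4)x - 10941/8
so A g − 2·g = (3/2)x^5 - (3/2)x^4 - 2x - 7 = f ✓


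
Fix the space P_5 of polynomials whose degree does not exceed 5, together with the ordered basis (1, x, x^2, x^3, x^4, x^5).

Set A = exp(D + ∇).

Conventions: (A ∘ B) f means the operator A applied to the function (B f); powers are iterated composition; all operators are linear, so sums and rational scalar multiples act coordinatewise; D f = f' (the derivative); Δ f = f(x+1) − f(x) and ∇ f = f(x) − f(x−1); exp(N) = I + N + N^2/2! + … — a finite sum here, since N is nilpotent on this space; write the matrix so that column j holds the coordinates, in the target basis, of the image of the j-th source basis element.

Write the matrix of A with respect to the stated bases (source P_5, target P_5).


the matrix is [[1, 2, 3, 3, 2, 3]; [0, 1, 4, 9, 12, 10]; [0, 0, 1, 6, 18, 30]; [0, 0, 0, 1, 8, 30]; [0, 0, 0, 0, 1, 10]; [0, 0, 0, 0, 0, 1]] (rows listed top to bottom)

image of 1: 1
image of x: x + 2
image of x^2: x^2 + 4x + 3
image of x^3: x^3 + 6x^2 + 9x + 3
image of x^4: x^4 + 8x^3 + 18x^2 + 12x + 2
image of x^5: x^5 + 10x^4 + 30x^3 + 30x^2 + 10x + 3
each image's coordinates form column j of the matrix


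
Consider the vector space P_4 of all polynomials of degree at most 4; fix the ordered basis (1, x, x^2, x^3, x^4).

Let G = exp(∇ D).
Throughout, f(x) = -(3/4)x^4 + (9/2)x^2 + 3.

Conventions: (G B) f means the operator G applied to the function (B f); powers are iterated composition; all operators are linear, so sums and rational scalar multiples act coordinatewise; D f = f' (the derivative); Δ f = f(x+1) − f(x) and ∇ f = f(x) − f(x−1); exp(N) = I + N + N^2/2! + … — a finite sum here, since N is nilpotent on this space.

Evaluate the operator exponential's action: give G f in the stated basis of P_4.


order-1 term: -9x^2 + 9x + 6
order-2 term: -9
the series for exp(∇ D) f terminates at order 2
exp(∇ D) f = -(3/4)x^4 - (9/2)x^2 + 9x

the image equals g(x) = -(3/4)x^4 - (9/2)x^2 + 9x


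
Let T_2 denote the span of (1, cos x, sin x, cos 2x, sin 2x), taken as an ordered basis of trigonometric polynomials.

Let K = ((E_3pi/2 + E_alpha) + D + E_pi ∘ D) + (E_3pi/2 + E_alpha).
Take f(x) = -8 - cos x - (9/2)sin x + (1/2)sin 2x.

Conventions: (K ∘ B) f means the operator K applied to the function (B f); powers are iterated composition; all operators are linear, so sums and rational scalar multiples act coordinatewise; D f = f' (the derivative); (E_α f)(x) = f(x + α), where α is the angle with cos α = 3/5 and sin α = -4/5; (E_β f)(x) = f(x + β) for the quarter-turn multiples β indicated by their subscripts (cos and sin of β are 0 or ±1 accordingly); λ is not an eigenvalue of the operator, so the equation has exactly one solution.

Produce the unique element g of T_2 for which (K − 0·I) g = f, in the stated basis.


write g with unknown coordinates in the stated basis and equate coefficients in (K − 0·I) g = f
solving from the highest basis element down gives g = -2 - (29/24)cos x - (1/8)sin x - (13/136)cos 2x - (2/17)sin 2x
check: K g = -8 - cos x - (9/2)sin x + (1/2)sin 2x
so K g − 0·g = -8 - cos x - (9/2)sin x + (1/2)sin 2x = f ✓

the image equals g(x) = -2 - (29/24)cos x - (1/8)sin x - (13/136)cos 2x - (2/17)sin 2x


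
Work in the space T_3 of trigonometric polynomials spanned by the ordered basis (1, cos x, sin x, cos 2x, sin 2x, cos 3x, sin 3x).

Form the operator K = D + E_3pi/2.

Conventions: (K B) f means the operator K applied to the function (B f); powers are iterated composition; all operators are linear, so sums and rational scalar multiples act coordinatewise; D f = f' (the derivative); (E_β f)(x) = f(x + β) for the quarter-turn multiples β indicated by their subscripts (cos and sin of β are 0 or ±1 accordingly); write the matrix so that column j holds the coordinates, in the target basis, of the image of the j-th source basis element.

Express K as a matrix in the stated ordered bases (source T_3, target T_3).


image of 1: 1
image of cos x: 0
image of sin x: 0
image of cos 2x: -cos 2x - 2sin 2x
image of sin 2x: 2cos 2x - sin 2x
image of cos 3x: -4sin 3x
image of sin 3x: 4cos 3x
each image's coordinates form column j of the matrix

the matrix is [[1, 0, 0, 0, 0, 0, 0]; [0, 0, 0, 0, 0, 0, 0]; [0, 0, 0, 0, 0, 0, 0]; [0, 0, 0, -1, 2, 0, 0]; [0, 0, 0, -2, -1, 0, 0]; [0, 0, 0, 0, 0, 0, 4]; [0, 0, 0, 0, 0, -4, 0]] (rows listed top to bottom)


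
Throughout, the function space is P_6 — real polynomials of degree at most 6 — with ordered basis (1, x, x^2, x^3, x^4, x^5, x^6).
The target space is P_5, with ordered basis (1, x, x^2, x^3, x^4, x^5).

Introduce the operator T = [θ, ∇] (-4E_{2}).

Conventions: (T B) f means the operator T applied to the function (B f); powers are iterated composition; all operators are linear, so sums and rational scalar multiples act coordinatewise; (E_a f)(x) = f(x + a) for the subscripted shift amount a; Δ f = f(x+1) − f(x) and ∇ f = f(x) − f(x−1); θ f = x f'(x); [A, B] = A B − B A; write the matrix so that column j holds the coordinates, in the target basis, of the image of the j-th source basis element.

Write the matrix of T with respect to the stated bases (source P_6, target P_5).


the matrix is [[0, 4, 8, 12, 16, 20, 24]; [0, 0, 8, 24, 48, 80, 120]; [0, 0, 0, 12, 48, 120, 240]; [0, 0, 0, 0, 16, 80, 240]; [0, 0, 0, 0, 0, 20, 120]; [0, 0, 0, 0, 0, 0, 24]] (rows listed top to bottom)

image of 1: 0
image of x: 4
image of x^2: 8x + 8
image of x^3: 12x^2 + 24x + 12
image of x^4: 16x^3 + 48x^2 + 48x + 16
image of x^5: 20x^4 + 80x^3 + 120x^2 + 80x + 20
image of x^6: 24x^5 + 120x^4 + 240x^3 + 240x^2 + 120x + 24
each image's coordinates form column j of the matrix


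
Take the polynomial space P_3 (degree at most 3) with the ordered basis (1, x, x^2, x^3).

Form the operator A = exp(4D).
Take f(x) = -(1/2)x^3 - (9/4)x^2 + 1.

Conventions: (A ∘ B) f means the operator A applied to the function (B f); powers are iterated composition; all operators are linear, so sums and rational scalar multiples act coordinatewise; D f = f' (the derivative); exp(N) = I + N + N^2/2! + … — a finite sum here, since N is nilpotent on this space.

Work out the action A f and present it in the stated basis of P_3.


order-1 term: -6x^2 - 18x
order-2 term: -24x - 36
order-3 term: -32
the series for exp(4D) f terminates at order 3
exp(4D) f = -(1/2)x^3 - (33/4)x^2 - 42x - 67

g(x) = -(1/2)x^3 - (33/4)x^2 - 42x - 67


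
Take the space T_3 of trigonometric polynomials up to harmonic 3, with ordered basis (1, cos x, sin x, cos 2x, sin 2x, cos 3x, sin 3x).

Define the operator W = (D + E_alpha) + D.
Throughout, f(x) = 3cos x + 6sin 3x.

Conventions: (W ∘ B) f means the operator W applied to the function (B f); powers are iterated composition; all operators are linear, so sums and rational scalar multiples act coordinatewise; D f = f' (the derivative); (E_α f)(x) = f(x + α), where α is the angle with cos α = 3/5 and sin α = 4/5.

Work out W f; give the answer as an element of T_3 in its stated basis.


D f = -3sin x + 18cos 3x
E_alpha f = (9/5)cos x - (12/5)sin x + (264/125)cos 3x - (702/125)sin 3x
(D + E_alpha) f = (9/5)cos x - (27/5)sin x + (2514/125)cos 3x - (702/125)sin 3x
D f = -3sin x + 18cos 3x
((D + E_alpha) + D) f = (9/5)cos x - (42/5)sin x + (4764/125)cos 3x - (702/125)sin 3x

g(x) = (9/5)cos x - (42/5)sin x + (4764/125)cos 3x - (702/125)sin 3x


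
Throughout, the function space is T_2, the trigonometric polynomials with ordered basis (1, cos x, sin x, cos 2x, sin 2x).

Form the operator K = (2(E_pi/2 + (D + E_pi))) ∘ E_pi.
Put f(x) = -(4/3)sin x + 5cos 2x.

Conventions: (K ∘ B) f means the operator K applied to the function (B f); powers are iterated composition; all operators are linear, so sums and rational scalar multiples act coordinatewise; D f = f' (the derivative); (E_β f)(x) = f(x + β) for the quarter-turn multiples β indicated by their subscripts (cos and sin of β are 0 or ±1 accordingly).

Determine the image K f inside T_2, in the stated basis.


E_pi f = (4/3)sin x + 5cos 2x
E_pi/2 E_pi f = (4/3)cos x - 5cos 2x
D E_pi f = (4/3)cos x - 10sin 2x
E_pi E_pi f = -(4/3)sin x + 5cos 2x
(D + E_pi) E_pi f = (4/3)cos x - (4/3)sin x + 5cos 2x - 10sin 2x
(E_pi/2 + (D + E_pi)) E_pi f = (8/3)cos x - (4/3)sin x - 10sin 2x
(2(E_pi/2 + (D + E_pi))) E_pi f = (16/3)cos x - (8/3)sin x - 20sin 2x

g(x) = (16/3)cos x - (8/3)sin x - 20sin 2x


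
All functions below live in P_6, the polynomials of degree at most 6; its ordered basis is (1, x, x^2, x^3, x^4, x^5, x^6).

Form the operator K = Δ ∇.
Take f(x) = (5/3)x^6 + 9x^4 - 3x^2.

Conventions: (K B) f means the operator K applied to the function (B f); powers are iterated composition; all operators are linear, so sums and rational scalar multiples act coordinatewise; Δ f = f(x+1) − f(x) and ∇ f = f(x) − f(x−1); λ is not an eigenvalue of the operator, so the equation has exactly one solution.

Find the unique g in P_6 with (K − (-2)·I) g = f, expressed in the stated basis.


write g with unknown coordinates in the stated basis and equate coefficients in (K − (-2)·I) g = f
solving from the highest basis element down gives g = (5/6)x^6 - 8x^4 + 34x^2 - 161/6
check: K g = 25x^4 - 71x^2 + 161/3
so K g − (-2)·g = (5/3)x^6 + 9x^4 - 3x^2 = f ✓

the image equals g(x) = (5/6)x^6 - 8x^4 + 34x^2 - 161/6


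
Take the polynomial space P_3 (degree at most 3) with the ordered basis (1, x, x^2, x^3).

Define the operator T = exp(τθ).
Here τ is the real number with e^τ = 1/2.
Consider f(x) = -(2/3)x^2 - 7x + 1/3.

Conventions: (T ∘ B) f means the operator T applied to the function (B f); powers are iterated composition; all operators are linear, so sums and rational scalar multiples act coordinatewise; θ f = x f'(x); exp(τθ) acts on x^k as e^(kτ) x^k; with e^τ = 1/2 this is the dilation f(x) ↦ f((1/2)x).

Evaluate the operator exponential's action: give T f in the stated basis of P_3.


the image equals g(x) = -(1/6)x^2 - (7/2)x + 1/3

exp(τθ) x^k = e^(kτ) x^k; with e^τ = 1/2 this sends x^k to (1/2)^k x^k
x ↦ 1/2 x
x^2 ↦ 1/4 x^2
applying this coordinatewise to f: exp(τθ) f = -(1/6)x^2 - (7/2)x + 1/3


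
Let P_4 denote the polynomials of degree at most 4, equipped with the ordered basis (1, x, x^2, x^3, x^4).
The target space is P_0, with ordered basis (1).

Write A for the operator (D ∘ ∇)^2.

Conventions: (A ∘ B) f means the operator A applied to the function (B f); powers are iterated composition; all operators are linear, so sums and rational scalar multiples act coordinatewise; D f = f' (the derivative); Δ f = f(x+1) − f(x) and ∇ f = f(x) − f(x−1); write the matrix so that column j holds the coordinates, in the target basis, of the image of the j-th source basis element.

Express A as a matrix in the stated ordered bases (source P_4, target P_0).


the matrix is [[0, 0, 0, 0, 24]] (rows listed top to bottom)

image of 1: 0
image of x: 0
image of x^2: 0
image of x^3: 0
image of x^4: 24
each image's coordinates form column j of the matrix


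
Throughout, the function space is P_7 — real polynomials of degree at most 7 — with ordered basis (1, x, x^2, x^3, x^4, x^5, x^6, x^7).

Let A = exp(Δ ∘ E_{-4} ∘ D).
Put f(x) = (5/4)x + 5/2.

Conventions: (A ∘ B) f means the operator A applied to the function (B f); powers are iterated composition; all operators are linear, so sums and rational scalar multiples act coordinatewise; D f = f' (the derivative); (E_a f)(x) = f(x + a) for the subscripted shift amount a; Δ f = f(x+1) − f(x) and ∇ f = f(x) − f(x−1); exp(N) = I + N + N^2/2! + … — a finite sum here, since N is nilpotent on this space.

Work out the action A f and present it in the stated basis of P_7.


the series for exp(Δ ∘ E_{-4} ∘ D) f terminates at order 0
exp(Δ ∘ E_{-4} ∘ D) f = (5/4)x + 5/2

the result is g(x) = (5/4)x + 5/2


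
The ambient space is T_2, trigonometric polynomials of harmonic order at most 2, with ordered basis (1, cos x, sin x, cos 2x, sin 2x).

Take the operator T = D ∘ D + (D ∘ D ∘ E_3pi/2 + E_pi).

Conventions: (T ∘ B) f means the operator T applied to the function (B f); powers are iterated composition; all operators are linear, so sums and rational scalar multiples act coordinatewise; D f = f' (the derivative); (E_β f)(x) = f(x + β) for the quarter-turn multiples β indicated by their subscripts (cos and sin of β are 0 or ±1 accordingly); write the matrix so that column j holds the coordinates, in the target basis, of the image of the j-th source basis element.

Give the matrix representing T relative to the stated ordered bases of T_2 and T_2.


the matrix is [[1, 0, 0, 0, 0]; [0, -2, 1, 0, 0]; [0, -1, -2, 0, 0]; [0, 0, 0, 1, 0]; [0, 0, 0, 0, 1]] (rows listed top to bottom)

image of 1: 1
image of cos x: -2cos x - sin x
image of sin x: cos x - 2sin x
image of cos 2x: cos 2x
image of sin 2x: sin 2x
each image's coordinates form column j of the matrix


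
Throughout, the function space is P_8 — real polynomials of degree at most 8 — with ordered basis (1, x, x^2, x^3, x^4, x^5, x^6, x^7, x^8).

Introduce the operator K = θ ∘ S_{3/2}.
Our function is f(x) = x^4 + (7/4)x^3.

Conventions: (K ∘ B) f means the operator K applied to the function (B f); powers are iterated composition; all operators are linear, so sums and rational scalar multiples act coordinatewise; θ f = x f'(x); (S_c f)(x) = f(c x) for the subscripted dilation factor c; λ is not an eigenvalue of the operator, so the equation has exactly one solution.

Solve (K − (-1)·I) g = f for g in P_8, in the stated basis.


the image equals g(x) = (4/85)x^4 + (14/89)x^3

write g with unknown coordinates in the stated basis and equate coefficients in (K − (-1)·I) g = f
solving from the highest basis element down gives g = (4/85)x^4 + (14/89)x^3
check: K g = (81/85)x^4 + (567/356)x^3
so K g − (-1)·g = x^4 + (7/4)x^3 = f ✓


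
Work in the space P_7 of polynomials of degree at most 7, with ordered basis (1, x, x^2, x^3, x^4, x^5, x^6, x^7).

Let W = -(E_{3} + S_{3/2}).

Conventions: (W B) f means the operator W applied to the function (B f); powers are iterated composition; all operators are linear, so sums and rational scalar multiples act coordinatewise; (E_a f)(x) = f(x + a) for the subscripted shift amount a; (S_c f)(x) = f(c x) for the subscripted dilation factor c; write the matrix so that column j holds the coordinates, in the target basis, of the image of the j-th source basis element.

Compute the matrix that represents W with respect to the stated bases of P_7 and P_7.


image of 1: -2
image of x: -(5/2)x - 3
image of x^2: -(13/4)x^2 - 6x - 9
image of x^3: -(35/8)x^3 - 9x^2 - 27x - 27
image of x^4: -(97/16)x^4 - 12x^3 - 54x^2 - 108x - 81
image of x^5: -(275/32)x^5 - 15x^4 - 90x^3 - 270x^2 - 405x - 243
image of x^6: -(793/64)x^6 - 18x^5 - 135x^4 - 540x^3 - 1215x^2 - 1458x - 729
image of x^7: -(2315/128)x^7 - 21x^6 - 189x^5 - 945x^4 - 2835x^3 - 5103x^2 - 5103x - 2187
each image's coordinates form column j of the matrix

the matrix is [[-2, -3, -9, -27, -81, -243, -729, -2187]; [0, -5/2, -6, -27, -108, -405, -1458, -5103]; [0, 0, -13/4, -9, -54, -270, -1215, -5103]; [0, 0, 0, -35/8, -12, -90, -540, -2835]; [0, 0, 0, 0, -97/16, -15, -135, -945]; [0, 0, 0, 0, 0, -275/32, -18, -189]; [0, 0, 0, 0, 0, 0, -793/64, -21]; [0, 0, 0, 0, 0, 0, 0, -2315/128]] (rows listed top to bottom)


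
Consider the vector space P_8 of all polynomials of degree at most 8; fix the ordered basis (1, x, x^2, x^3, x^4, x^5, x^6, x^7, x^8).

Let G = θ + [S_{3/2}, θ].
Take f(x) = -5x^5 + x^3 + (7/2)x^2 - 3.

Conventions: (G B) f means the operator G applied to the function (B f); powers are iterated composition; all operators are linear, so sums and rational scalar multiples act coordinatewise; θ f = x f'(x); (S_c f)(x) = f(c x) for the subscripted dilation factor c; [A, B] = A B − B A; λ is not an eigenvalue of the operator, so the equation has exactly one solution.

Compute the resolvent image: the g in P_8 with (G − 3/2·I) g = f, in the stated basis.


write g with unknown coordinates in the stated basis and equate coefficients in (G − 3/2·I) g = f
solving from the highest basis element down gives g = -(10/7)x^5 + (2/3)x^3 + 7x^2 + 2
check: G g = -(50/7)x^5 + 2x^3 + 14x^2
so G g − 3/2·g = -5x^5 + x^3 + (7/2)x^2 - 3 = f ✓

the image equals g(x) = -(10/7)x^5 + (2/3)x^3 + 7x^2 + 2


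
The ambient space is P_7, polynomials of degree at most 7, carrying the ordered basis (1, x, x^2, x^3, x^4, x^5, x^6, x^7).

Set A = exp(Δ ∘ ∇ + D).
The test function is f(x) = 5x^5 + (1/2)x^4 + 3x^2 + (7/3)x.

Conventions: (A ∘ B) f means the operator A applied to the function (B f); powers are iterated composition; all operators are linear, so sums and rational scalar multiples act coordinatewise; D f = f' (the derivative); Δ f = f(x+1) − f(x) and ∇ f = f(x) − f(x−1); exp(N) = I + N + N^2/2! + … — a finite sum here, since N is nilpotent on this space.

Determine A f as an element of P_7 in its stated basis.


the result is g(x) = 5x^5 + (51/2)x^4 + 152x^3 + 362x^2 + (2092/3)x + 2879/6

order-1 term: 25x^4 + 102x^3 + 6x^2 + 56x + 28/3
order-2 term: 50x^3 + 303x^2 + 312x + 59
order-3 term: 50x^2 + 302x + 306
order-4 term: 25x + 201/2
order-5 term: 5
the series for exp(Δ ∘ ∇ + D) f terminates at order 5
exp(Δ ∘ ∇ + D) f = 5x^5 + (51/2)x^4 + 152x^3 + 362x^2 + (2092/3)x + 2879/6


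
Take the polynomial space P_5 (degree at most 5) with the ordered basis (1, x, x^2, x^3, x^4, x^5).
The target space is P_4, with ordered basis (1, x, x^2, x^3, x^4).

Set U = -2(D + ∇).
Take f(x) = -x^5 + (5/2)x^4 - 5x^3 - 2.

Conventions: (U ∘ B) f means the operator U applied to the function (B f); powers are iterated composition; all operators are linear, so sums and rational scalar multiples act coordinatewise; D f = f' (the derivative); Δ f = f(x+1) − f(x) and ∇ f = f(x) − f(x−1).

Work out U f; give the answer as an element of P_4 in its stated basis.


the result is g(x) = 20x^4 - 60x^3 + 110x^2 - 60x + 17

D f = -5x^4 + 10x^3 - 15x^2
∇ f = -5x^4 + 20x^3 - 40x^2 + 30x - 17/2
(D + ∇) f = -10x^4 + 30x^3 - 55x^2 + 30x - 17/2
(-2(D + ∇)) f = 20x^4 - 60x^3 + 110x^2 - 60x + 17


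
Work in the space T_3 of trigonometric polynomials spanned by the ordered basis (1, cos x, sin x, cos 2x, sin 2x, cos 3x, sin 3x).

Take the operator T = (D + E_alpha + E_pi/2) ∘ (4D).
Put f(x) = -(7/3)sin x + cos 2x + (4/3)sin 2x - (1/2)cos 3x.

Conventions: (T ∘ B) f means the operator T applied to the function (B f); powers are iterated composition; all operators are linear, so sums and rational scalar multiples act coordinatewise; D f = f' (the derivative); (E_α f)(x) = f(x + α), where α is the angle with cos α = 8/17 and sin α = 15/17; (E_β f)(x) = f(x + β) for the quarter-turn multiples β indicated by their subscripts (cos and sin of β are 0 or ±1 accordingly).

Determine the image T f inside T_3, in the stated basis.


the image equals g(x) = -(224/51)cos x + (1372/51)sin x - (11344/289)cos 2x - (15376/867)sin 2x + (55986/4913)cos 3x - (29328/4913)sin 3x

D f = -(7/3)cos x + (8/3)cos 2x - 2sin 2x + (3/2)sin 3x
(4D) f = -(28/3)cos x + (32/3)cos 2x - 8sin 2x + 6sin 3x
D (4D) f = (28/3)sin x - 16cos 2x - (64/3)sin 2x + 18cos 3x
E_alpha (4D) f = -(224/51)cos x + (140/17)sin x - (10912/867)cos 2x - (1272/289)sin 2x - (2970/4913)cos 3x - (29328/4913)sin 3x
E_pi/2 (4D) f = (28/3)sin x - (32/3)cos 2x + 8sin 2x - 6cos 3x
(D + E_alpha + E_pi/2) (4D) f = -(224/51)cos x + (1372/51)sin x - (11344/289)cos 2x - (15376/867)sin 2x + (55986/4913)cos 3x - (29328/4913)sin 3x


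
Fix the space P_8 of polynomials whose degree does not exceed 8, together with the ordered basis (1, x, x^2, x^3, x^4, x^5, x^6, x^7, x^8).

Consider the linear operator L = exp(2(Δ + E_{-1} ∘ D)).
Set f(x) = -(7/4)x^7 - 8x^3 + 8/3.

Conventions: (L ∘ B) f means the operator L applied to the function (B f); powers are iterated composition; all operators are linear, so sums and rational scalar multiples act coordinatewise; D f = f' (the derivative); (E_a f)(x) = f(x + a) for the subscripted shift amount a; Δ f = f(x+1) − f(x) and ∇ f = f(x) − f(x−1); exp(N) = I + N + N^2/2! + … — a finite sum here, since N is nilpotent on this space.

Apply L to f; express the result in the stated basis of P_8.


order-1 term: -49x^6 + (147/2)x^5 - 490x^4 + (735/2)x^3 - 537x^2 + (341/2)x - 92
order-2 term: -588x^5 + 1470x^4 - 8575x^3 + 10290x^2 - 13957x + 4504
order-3 term: -3920x^4 + 11760x^3 - 55860x^2 + 66150x - 53628
order-4 term: -15680x^3 + 47040x^2 - 160720x + 123480
order-5 term: -37632x^2 + 94080x - 172480
order-6 term: -50176x + 75264
order-7 term: -28672
the series for exp(2(Δ + E_{-1} ∘ D)) f terminates at order 7
exp(2(Δ + E_{-1} ∘ D)) f = -(7/4)x^7 - 49x^6 - (1029/2)x^5 - 2940x^4 - (24271/2)x^3 - 36699x^2 - (128905/2)x - 154864/3

the image equals g(x) = -(7/4)x^7 - 49x^6 - (1029/2)x^5 - 2940x^4 - (24271/2)x^3 - 36699x^2 - (128905/2)x - 154864/3


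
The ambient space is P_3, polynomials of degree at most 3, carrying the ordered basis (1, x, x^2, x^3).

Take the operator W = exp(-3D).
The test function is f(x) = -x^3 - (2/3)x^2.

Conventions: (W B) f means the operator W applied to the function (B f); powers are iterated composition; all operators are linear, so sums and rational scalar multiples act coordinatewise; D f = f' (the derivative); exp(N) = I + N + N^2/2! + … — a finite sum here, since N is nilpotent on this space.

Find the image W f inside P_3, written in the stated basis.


order-1 term: 9x^2 + 4x
order-2 term: -27x - 6
order-3 term: 27
the series for exp(-3D) f terminates at order 3
exp(-3D) f = -x^3 + (25/3)x^2 - 23x + 21

g(x) = -x^3 + (25/3)x^2 - 23x + 21


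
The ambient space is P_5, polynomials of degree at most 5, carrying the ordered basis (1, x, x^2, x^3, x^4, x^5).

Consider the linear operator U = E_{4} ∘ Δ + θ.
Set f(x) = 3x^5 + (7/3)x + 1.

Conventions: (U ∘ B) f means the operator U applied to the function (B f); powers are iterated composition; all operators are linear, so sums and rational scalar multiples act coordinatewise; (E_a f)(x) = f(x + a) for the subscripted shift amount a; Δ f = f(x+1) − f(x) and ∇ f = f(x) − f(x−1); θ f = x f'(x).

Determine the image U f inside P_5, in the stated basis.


the image equals g(x) = 15x^5 + 15x^4 + 270x^3 + 1830x^2 + (16612/3)x + 18916/3

Δ f = 15x^4 + 30x^3 + 30x^2 + 15x + 16/3
E_{4} Δ f = 15x^4 + 270x^3 + 1830x^2 + 5535x + 18916/3
θ f = 15x^5 + (7/3)x
(E_{4} ∘ Δ + θ) f = 15x^5 + 15x^4 + 270x^3 + 1830x^2 + (16612/3)x + 18916/3


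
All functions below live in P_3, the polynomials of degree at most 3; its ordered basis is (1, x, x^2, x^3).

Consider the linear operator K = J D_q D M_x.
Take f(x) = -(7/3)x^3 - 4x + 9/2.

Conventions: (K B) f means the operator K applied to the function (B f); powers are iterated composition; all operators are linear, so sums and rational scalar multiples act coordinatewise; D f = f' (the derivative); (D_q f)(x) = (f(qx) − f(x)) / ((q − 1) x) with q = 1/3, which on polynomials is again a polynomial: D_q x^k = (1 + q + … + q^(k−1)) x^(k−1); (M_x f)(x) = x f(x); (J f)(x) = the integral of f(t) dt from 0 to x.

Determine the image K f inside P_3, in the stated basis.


the result is g(x) = -(364/81)x^3 - 8x

M_x f = -(7/3)x^4 - 4x^2 + (9/2)x
D M_x f = -(28/3)x^3 - 8x + 9/2
D_q D M_x f = -(364/27)x^2 - 8
J D_q D M_x f = -(364/81)x^3 - 8x


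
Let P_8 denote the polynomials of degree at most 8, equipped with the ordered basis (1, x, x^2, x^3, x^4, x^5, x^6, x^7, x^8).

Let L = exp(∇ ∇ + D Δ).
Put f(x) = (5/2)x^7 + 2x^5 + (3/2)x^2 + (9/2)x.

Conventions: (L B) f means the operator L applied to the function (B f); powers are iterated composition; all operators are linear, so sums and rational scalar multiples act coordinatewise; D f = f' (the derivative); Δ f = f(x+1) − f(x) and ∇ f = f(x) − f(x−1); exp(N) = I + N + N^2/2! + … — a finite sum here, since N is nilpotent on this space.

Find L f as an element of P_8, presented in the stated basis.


order-1 term: 210x^5 - (525/2)x^4 + 1655x^3 - (2745/2)x^2 + 1370x - 683/2
order-2 term: 4200x^3 - 6300x^2 + 20955x - 10215
order-3 term: 16800x - 12600
the series for exp(∇ ∇ + D Δ) f terminates at order 3
exp(∇ ∇ + D Δ) f = (5/2)x^7 + 212x^5 - (525/2)x^4 + 5855x^3 - 7671x^2 + (78259/2)x - 46313/2

g(x) = (5/2)x^7 + 212x^5 - (525/2)x^4 + 5855x^3 - 7671x^2 + (78259/2)x - 46313/2


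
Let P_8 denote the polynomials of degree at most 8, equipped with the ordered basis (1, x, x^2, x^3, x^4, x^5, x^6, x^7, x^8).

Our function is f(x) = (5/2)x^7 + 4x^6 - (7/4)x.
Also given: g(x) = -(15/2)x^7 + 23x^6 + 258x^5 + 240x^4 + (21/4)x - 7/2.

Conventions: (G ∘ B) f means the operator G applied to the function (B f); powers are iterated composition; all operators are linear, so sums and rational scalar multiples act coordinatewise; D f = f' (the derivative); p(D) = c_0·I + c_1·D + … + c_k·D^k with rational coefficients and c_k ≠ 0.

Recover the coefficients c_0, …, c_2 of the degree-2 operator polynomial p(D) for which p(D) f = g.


c_0 = -3, c_1 = 2, c_2 = 2

D^0 f = (5/2)x^7 + 4x^6 - (7/4)x
D^1 f = (35/2)x^6 + 24x^5 - 7/4
D^2 f = 105x^5 + 120x^4
matching coefficients of g against c_0 f + c_1 Df + … from the top degree down determines the c_i
solution: c_0 = -3, c_1 = 2, c_2 = 2


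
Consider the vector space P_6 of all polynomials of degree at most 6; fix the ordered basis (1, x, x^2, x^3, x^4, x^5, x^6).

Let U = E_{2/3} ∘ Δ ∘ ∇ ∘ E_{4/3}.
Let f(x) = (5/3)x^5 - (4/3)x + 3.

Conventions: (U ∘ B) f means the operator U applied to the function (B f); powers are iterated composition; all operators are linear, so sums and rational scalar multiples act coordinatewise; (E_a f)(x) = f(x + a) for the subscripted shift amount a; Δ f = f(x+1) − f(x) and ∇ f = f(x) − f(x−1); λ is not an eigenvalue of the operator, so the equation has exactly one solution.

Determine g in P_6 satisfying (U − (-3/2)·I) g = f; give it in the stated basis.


write g with unknown coordinates in the stated basis and equate coefficients in (U − (-3/2)·I) g = f
solving from the highest basis element down gives g = (10/9)x^5 - (400/27)x^3 - (800/9)x^2 - (3424/27)x + 2854/27
check: U g = (200/9)x^3 + (400/3)x^2 + (1700/9)x - 1400/9
so U g − (-3/2)·g = (5/3)x^5 - (4/3)x + 3 = f ✓

the image equals g(x) = (10/9)x^5 - (400/27)x^3 - (800/9)x^2 - (3424/27)x + 2854/27
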